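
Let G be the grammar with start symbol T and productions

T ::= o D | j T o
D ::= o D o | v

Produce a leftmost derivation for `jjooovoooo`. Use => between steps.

T => jTo => jjToo => jjoDoo => jjooDooo => jjoooDoooo => jjooovoooo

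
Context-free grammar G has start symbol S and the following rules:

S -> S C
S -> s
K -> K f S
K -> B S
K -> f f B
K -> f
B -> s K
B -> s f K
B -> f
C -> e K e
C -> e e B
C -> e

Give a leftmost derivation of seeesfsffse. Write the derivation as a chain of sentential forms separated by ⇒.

S ⇒ SC ⇒ SCC ⇒ sCC ⇒ seC ⇒ seeeB ⇒ seeesfK ⇒ seeesfBS ⇒ seeesfsfKS ⇒ seeesfsffS ⇒ seeesfsffSC ⇒ seeesfsffsC ⇒ seeesfsffse

S ⇒ SC   [S -> S C]
SC ⇒ SCC   [S -> S C]
SCC ⇒ sCC   [S -> s]
sCC ⇒ seC   [C -> e]
seC ⇒ seeeB   [C -> e e B]
seeeB ⇒ seeesfK   [B -> s f K]
seeesfK ⇒ seeesfBS   [K -> B S]
seeesfBS ⇒ seeesfsfKS   [B -> s f K]
seeesfsfKS ⇒ seeesfsffS   [K -> f]
seeesfsffS ⇒ seeesfsffSC   [S -> S C]
seeesfsffSC ⇒ seeesfsffsC   [S -> s]
seeesfsffsC ⇒ seeesfsffse   [C -> e]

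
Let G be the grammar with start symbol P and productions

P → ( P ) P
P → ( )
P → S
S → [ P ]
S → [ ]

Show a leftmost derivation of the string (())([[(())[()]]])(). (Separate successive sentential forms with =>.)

P=>(P)P=>(())P=>(())(P)P=>(())(S)P=>(())([P])P=>(())([S])P=>(())([[P]])P=>(())([[(P)P]])P=>(())([[(())P]])P=>(())([[(())S]])P=>(())([[(())[P]]])P=>(())([[(())[()]]])P=>(())([[(())[()]]])()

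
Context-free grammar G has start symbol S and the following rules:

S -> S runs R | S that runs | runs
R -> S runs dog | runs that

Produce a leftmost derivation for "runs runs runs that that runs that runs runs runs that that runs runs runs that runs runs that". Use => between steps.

S => S runs R => S runs R runs R => S that runs runs R runs R => S runs R that runs runs R runs R => S that runs runs R that runs runs R runs R => S that runs that runs runs R that runs runs R runs R => S runs R that runs that runs runs R that runs runs R runs R => runs runs R that runs that runs runs R that runs runs R runs R => runs runs runs that that runs that runs runs R that runs runs R runs R => runs runs runs that that runs that runs runs runs that that runs runs R runs R => runs runs runs that that runs that runs runs runs that that runs runs runs that runs R => runs runs runs that that runs that runs runs runs that that runs runs runs that runs runs that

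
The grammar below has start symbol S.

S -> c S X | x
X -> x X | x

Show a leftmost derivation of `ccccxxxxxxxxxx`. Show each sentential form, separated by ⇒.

S ⇒ cSX ⇒ ccSXX ⇒ cccSXXX ⇒ ccccSXXXX ⇒ ccccxXXXX ⇒ ccccxxXXXX ⇒ ccccxxxXXXX ⇒ ccccxxxxXXX ⇒ ccccxxxxxXXX ⇒ ccccxxxxxxXXX ⇒ ccccxxxxxxxXX ⇒ ccccxxxxxxxxXX ⇒ ccccxxxxxxxxxX ⇒ ccccxxxxxxxxxx

S ⇒ cSX   [S -> c S X]
cSX ⇒ ccSXX   [S -> c S X]
ccSXX ⇒ cccSXXX   [S -> c S X]
cccSXXX ⇒ ccccSXXXX   [S -> c S X]
ccccSXXXX ⇒ ccccxXXXX   [S -> x]
ccccxXXXX ⇒ ccccxxXXXX   [X -> x X]
ccccxxXXXX ⇒ ccccxxxXXXX   [X -> x X]
ccccxxxXXXX ⇒ ccccxxxxXXX   [X -> x]
ccccxxxxXXX ⇒ ccccxxxxxXXX   [X -> x X]
ccccxxxxxXXX ⇒ ccccxxxxxxXXX   [X -> x X]
ccccxxxxxxXXX ⇒ ccccxxxxxxxXX   [X -> x]
ccccxxxxxxxXX ⇒ ccccxxxxxxxxXX   [X -> x X]
ccccxxxxxxxxXX ⇒ ccccxxxxxxxxxX   [X -> x]
ccccxxxxxxxxxX ⇒ ccccxxxxxxxxxx   [X -> x]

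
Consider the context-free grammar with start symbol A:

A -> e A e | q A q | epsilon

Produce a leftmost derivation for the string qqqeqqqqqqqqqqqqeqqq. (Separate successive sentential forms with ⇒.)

A ⇒ qAq ⇒ qqAqq ⇒ qqqAqqq ⇒ qqqeAeqqq ⇒ qqqeqAqeqqq ⇒ qqqeqqAqqeqqq ⇒ qqqeqqqAqqqeqqq ⇒ qqqeqqqqAqqqqeqqq ⇒ qqqeqqqqqAqqqqqeqqq ⇒ qqqeqqqqqqAqqqqqqeqqq ⇒ qqqeqqqqqqqqqqqqeqqq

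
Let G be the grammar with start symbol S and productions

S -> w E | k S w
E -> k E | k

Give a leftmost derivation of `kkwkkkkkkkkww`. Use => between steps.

S => kSw   [S -> k S w]
kSw => kkSww   [S -> k S w]
kkSww => kkwEww   [S -> w E]
kkwEww => kkwkEww   [E -> k E]
kkwkEww => kkwkkEww   [E -> k E]
kkwkkEww => kkwkkkEww   [E -> k E]
kkwkkkEww => kkwkkkkEww   [E -> k E]
kkwkkkkEww => kkwkkkkkEww   [E -> k E]
kkwkkkkkEww => kkwkkkkkkEww   [E -> k E]
kkwkkkkkkEww => kkwkkkkkkkEww   [E -> k E]
kkwkkkkkkkEww => kkwkkkkkkkkww   [E -> k]

S=>kSw=>kkSww=>kkwEww=>kkwkEww=>kkwkkEww=>kkwkkkEww=>kkwkkkkEww=>kkwkkkkkEww=>kkwkkkkkkEww=>kkwkkkkkkkEww=>kkwkkkkkkkkww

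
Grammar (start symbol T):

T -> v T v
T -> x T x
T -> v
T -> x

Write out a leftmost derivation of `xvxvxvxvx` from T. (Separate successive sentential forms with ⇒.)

T⇒xTx⇒xvTvx⇒xvxTxvx⇒xvxvTvxvx⇒xvxvxvxvx

T ⇒ xTx   [T -> x T x]
xTx ⇒ xvTvx   [T -> v T v]
xvTvx ⇒ xvxTxvx   [T -> x T x]
xvxTxvx ⇒ xvxvTvxvx   [T -> v T v]
xvxvTvxvx ⇒ xvxvxvxvx   [T -> x]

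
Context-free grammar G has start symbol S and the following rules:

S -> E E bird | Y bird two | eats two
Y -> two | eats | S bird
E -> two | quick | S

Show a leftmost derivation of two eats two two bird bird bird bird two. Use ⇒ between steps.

S ⇒ Y bird two ⇒ S bird bird two ⇒ E E bird bird bird two ⇒ two E bird bird bird two ⇒ two S bird bird bird two ⇒ two E E bird bird bird bird two ⇒ two S E bird bird bird bird two ⇒ two eats two E bird bird bird bird two ⇒ two eats two two bird bird bird bird two

S ⇒ Y bird two   [S -> Y bird two]
Y bird two ⇒ S bird bird two   [Y -> S bird]
S bird bird two ⇒ E E bird bird bird two   [S -> E E bird]
E E bird bird bird two ⇒ two E bird bird bird two   [E -> two]
two E bird bird bird two ⇒ two S bird bird bird two   [E -> S]
two S bird bird bird two ⇒ two E E bird bird bird bird two   [S -> E E bird]
two E E bird bird bird bird two ⇒ two S E bird bird bird bird two   [E -> S]
two S E bird bird bird bird two ⇒ two eats two E bird bird bird bird two   [S -> eats two]
two eats two E bird bird bird bird two ⇒ two eats two two bird bird bird bird two   [E -> two]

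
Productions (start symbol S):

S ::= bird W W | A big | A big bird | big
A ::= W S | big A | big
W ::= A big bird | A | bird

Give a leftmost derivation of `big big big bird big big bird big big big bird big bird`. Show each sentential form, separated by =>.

S => A big bird => big A big bird => big W S big bird => big A big bird S big bird => big big big bird S big bird => big big big bird A big bird big bird => big big big bird big A big bird big bird => big big big bird big big A big bird big bird => big big big bird big big W S big bird big bird => big big big bird big big A S big bird big bird => big big big bird big big W S S big bird big bird => big big big bird big big bird S S big bird big bird => big big big bird big big bird big S big bird big bird => big big big bird big big bird big big big bird big bird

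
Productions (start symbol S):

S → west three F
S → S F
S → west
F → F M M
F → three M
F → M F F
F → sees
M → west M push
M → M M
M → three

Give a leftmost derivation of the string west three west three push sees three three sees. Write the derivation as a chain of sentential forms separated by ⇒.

S ⇒ S F ⇒ west three F F ⇒ west three M F F F ⇒ west three west M push F F F ⇒ west three west three push F F F ⇒ west three west three push sees F F ⇒ west three west three push sees three M F ⇒ west three west three push sees three three F ⇒ west three west three push sees three three sees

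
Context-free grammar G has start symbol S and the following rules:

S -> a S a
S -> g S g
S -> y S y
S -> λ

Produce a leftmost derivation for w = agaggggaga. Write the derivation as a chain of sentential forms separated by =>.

S => aSa => agSga => agaSaga => agagSgaga => agaggSggaga => agaggggaga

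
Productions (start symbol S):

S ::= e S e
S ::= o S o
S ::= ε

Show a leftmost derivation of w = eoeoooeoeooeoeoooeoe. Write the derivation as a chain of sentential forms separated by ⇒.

S ⇒ eSe ⇒ eoSoe ⇒ eoeSeoe ⇒ eoeoSoeoe ⇒ eoeooSooeoe ⇒ eoeoooSoooeoe ⇒ eoeoooeSeoooeoe ⇒ eoeoooeoSoeoooeoe ⇒ eoeoooeoeSeoeoooeoe ⇒ eoeoooeoeoSoeoeoooeoe ⇒ eoeoooeoeooeoeoooeoe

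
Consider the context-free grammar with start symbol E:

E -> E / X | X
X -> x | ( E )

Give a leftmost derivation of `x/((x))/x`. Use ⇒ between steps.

E ⇒ E/X   [E -> E / X]
E/X ⇒ E/X/X   [E -> E / X]
E/X/X ⇒ X/X/X   [E -> X]
X/X/X ⇒ x/X/X   [X -> x]
x/X/X ⇒ x/(E)/X   [X -> ( E )]
x/(E)/X ⇒ x/(X)/X   [E -> X]
x/(X)/X ⇒ x/((E))/X   [X -> ( E )]
x/((E))/X ⇒ x/((X))/X   [E -> X]
x/((X))/X ⇒ x/((x))/X   [X -> x]
x/((x))/X ⇒ x/((x))/x   [X -> x]

E⇒E/X⇒E/X/X⇒X/X/X⇒x/X/X⇒x/(E)/X⇒x/(X)/X⇒x/((E))/X⇒x/((X))/X⇒x/((x))/X⇒x/((x))/x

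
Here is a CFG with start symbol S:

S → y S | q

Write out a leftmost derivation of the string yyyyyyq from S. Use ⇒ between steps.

S ⇒ yS ⇒ yyS ⇒ yyyS ⇒ yyyyS ⇒ yyyyyS ⇒ yyyyyyS ⇒ yyyyyyq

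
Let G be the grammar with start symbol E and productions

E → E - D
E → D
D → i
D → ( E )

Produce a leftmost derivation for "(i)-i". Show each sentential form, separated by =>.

E => E-D => D-D => (E)-D => (D)-D => (i)-D => (i)-i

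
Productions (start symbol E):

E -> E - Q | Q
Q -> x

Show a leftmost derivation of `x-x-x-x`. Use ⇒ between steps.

E⇒E-Q⇒E-Q-Q⇒E-Q-Q-Q⇒Q-Q-Q-Q⇒x-Q-Q-Q⇒x-x-Q-Q⇒x-x-x-Q⇒x-x-x-x

E ⇒ E-Q   [E -> E - Q]
E-Q ⇒ E-Q-Q   [E -> E - Q]
E-Q-Q ⇒ E-Q-Q-Q   [E -> E - Q]
E-Q-Q-Q ⇒ Q-Q-Q-Q   [E -> Q]
Q-Q-Q-Q ⇒ x-Q-Q-Q   [Q -> x]
x-Q-Q-Q ⇒ x-x-Q-Q   [Q -> x]
x-x-Q-Q ⇒ x-x-x-Q   [Q -> x]
x-x-x-Q ⇒ x-x-x-x   [Q -> x]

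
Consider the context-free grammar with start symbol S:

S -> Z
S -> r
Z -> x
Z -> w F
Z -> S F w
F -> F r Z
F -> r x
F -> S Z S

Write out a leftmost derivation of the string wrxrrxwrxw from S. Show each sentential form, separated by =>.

S => Z   [S -> Z]
Z => SFw   [Z -> S F w]
SFw => ZFw   [S -> Z]
ZFw => SFwFw   [Z -> S F w]
SFwFw => ZFwFw   [S -> Z]
ZFwFw => wFFwFw   [Z -> w F]
wFFwFw => wSZSFwFw   [F -> S Z S]
wSZSFwFw => wrZSFwFw   [S -> r]
wrZSFwFw => wrxSFwFw   [Z -> x]
wrxSFwFw => wrxrFwFw   [S -> r]
wrxrFwFw => wrxrrxwFw   [F -> r x]
wrxrrxwFw => wrxrrxwrxw   [F -> r x]

S=>Z=>SFw=>ZFw=>SFwFw=>ZFwFw=>wFFwFw=>wSZSFwFw=>wrZSFwFw=>wrxSFwFw=>wrxrFwFw=>wrxrrxwFw=>wrxrrxwrxw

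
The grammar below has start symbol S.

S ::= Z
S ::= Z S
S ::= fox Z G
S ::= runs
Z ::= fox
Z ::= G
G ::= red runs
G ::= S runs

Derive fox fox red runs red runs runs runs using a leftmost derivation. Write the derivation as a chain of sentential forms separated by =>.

S => Z => G => S runs => Z S runs => fox S runs => fox Z runs => fox G runs => fox S runs runs => fox fox Z G runs runs => fox fox G G runs runs => fox fox red runs G runs runs => fox fox red runs red runs runs runs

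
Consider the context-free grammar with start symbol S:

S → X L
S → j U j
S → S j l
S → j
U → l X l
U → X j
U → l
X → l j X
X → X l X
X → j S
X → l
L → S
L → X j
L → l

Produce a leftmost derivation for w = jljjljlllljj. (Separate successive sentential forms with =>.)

S => jUj => jXjj => jljXjj => jljXlXjj => jljjSlXjj => jljjXLlXjj => jljjljXLlXjj => jljjljlLlXjj => jljjljlllXjj => jljjljlllljj

S => jUj   [S → j U j]
jUj => jXjj   [U → X j]
jXjj => jljXjj   [X → l j X]
jljXjj => jljXlXjj   [X → X l X]
jljXlXjj => jljjSlXjj   [X → j S]
jljjSlXjj => jljjXLlXjj   [S → X L]
jljjXLlXjj => jljjljXLlXjj   [X → l j X]
jljjljXLlXjj => jljjljlLlXjj   [X → l]
jljjljlLlXjj => jljjljlllXjj   [L → l]
jljjljlllXjj => jljjljlllljj   [X → l]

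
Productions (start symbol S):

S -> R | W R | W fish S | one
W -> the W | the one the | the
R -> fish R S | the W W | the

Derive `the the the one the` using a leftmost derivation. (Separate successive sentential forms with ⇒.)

S ⇒ R ⇒ the W W ⇒ the the W ⇒ the the the one the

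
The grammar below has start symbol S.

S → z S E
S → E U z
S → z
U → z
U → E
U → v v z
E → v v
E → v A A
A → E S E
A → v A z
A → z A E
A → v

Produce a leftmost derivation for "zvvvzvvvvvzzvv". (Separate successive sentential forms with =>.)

S=>zSE=>zEUzE=>zvAAUzE=>zvESEAUzE=>zvvvSEAUzE=>zvvvzEAUzE=>zvvvzvvAUzE=>zvvvzvvvUzE=>zvvvzvvvvvzzE=>zvvvzvvvvvzzvv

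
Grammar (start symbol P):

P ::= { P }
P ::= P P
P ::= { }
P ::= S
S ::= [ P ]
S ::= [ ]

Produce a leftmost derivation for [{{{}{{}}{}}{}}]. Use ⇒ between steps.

P ⇒ S   [P ::= S]
S ⇒ [P]   [S ::= [ P ]]
[P] ⇒ [{P}]   [P ::= { P }]
[{P}] ⇒ [{PP}]   [P ::= P P]
[{PP}] ⇒ [{{P}P}]   [P ::= { P }]
[{{P}P}] ⇒ [{{PP}P}]   [P ::= P P]
[{{PP}P}] ⇒ [{{PPP}P}]   [P ::= P P]
[{{PPP}P}] ⇒ [{{{}PP}P}]   [P ::= { }]
[{{{}PP}P}] ⇒ [{{{}{P}P}P}]   [P ::= { P }]
[{{{}{P}P}P}] ⇒ [{{{}{{}}P}P}]   [P ::= { }]
[{{{}{{}}P}P}] ⇒ [{{{}{{}}{}}P}]   [P ::= { }]
[{{{}{{}}{}}P}] ⇒ [{{{}{{}}{}}{}}]   [P ::= { }]

P ⇒ S ⇒ [P] ⇒ [{P}] ⇒ [{PP}] ⇒ [{{P}P}] ⇒ [{{PP}P}] ⇒ [{{PPP}P}] ⇒ [{{{}PP}P}] ⇒ [{{{}{P}P}P}] ⇒ [{{{}{{}}P}P}] ⇒ [{{{}{{}}{}}P}] ⇒ [{{{}{{}}{}}{}}]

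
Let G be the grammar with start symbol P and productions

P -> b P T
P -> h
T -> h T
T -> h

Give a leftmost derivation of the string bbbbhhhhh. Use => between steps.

P=>bPT=>bbPTT=>bbbPTTT=>bbbbPTTTT=>bbbbhTTTT=>bbbbhhTTT=>bbbbhhhTT=>bbbbhhhhT=>bbbbhhhhh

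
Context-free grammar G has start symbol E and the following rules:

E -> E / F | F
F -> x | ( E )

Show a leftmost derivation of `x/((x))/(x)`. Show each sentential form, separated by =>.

E => E/F   [E -> E / F]
E/F => E/F/F   [E -> E / F]
E/F/F => F/F/F   [E -> F]
F/F/F => x/F/F   [F -> x]
x/F/F => x/(E)/F   [F -> ( E )]
x/(E)/F => x/(F)/F   [E -> F]
x/(F)/F => x/((E))/F   [F -> ( E )]
x/((E))/F => x/((F))/F   [E -> F]
x/((F))/F => x/((x))/F   [F -> x]
x/((x))/F => x/((x))/(E)   [F -> ( E )]
x/((x))/(E) => x/((x))/(F)   [E -> F]
x/((x))/(F) => x/((x))/(x)   [F -> x]

E=>E/F=>E/F/F=>F/F/F=>x/F/F=>x/(E)/F=>x/(F)/F=>x/((E))/F=>x/((F))/F=>x/((x))/F=>x/((x))/(E)=>x/((x))/(F)=>x/((x))/(x)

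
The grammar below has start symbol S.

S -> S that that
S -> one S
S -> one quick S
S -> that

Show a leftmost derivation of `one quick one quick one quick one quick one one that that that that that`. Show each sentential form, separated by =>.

S => one quick S => one quick one quick S => one quick one quick S that that => one quick one quick one quick S that that => one quick one quick one quick one quick S that that => one quick one quick one quick one quick one S that that => one quick one quick one quick one quick one one S that that => one quick one quick one quick one quick one one S that that that that => one quick one quick one quick one quick one one that that that that that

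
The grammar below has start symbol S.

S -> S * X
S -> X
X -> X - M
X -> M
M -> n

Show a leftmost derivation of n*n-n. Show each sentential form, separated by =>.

S => S*X => X*X => M*X => n*X => n*X-M => n*M-M => n*n-M => n*n-n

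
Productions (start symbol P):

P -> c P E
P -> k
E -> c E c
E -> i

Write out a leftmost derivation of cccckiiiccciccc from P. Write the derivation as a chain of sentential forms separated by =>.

P => cPE => ccPEE => cccPEEE => ccccPEEEE => cccckEEEE => cccckiEEE => cccckiiEE => cccckiiiE => cccckiiicEc => cccckiiiccEcc => cccckiiicccEccc => cccckiiiccciccc

P => cPE   [P -> c P E]
cPE => ccPEE   [P -> c P E]
ccPEE => cccPEEE   [P -> c P E]
cccPEEE => ccccPEEEE   [P -> c P E]
ccccPEEEE => cccckEEEE   [P -> k]
cccckEEEE => cccckiEEE   [E -> i]
cccckiEEE => cccckiiEE   [E -> i]
cccckiiEE => cccckiiiE   [E -> i]
cccckiiiE => cccckiiicEc   [E -> c E c]
cccckiiicEc => cccckiiiccEcc   [E -> c E c]
cccckiiiccEcc => cccckiiicccEccc   [E -> c E c]
cccckiiicccEccc => cccckiiiccciccc   [E -> i]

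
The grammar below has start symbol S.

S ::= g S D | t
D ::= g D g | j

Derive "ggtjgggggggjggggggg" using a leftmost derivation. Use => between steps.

S=>gSD=>ggSDD=>ggtDD=>ggtjD=>ggtjgDg=>ggtjggDgg=>ggtjgggDggg=>ggtjggggDgggg=>ggtjgggggDggggg=>ggtjggggggDgggggg=>ggtjgggggggDggggggg=>ggtjgggggggjggggggg

S => gSD   [S ::= g S D]
gSD => ggSDD   [S ::= g S D]
ggSDD => ggtDD   [S ::= t]
ggtDD => ggtjD   [D ::= j]
ggtjD => ggtjgDg   [D ::= g D g]
ggtjgDg => ggtjggDgg   [D ::= g D g]
ggtjggDgg => ggtjgggDggg   [D ::= g D g]
ggtjgggDggg => ggtjggggDgggg   [D ::= g D g]
ggtjggggDgggg => ggtjgggggDggggg   [D ::= g D g]
ggtjgggggDggggg => ggtjggggggDgggggg   [D ::= g D g]
ggtjggggggDgggggg => ggtjgggggggDggggggg   [D ::= g D g]
ggtjgggggggDggggggg => ggtjgggggggjggggggg   [D ::= j]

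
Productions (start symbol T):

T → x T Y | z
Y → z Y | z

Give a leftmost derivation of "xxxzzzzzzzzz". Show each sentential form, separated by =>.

T => xTY => xxTYY => xxxTYYY => xxxzYYY => xxxzzYY => xxxzzzYY => xxxzzzzY => xxxzzzzzY => xxxzzzzzzY => xxxzzzzzzzY => xxxzzzzzzzzY => xxxzzzzzzzzz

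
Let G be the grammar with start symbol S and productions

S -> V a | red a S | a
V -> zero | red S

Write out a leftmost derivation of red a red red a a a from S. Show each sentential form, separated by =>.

S => red a S   [S -> red a S]
red a S => red a V a   [S -> V a]
red a V a => red a red S a   [V -> red S]
red a red S a => red a red V a a   [S -> V a]
red a red V a a => red a red red S a a   [V -> red S]
red a red red S a a => red a red red a a a   [S -> a]

S => red a S => red a V a => red a red S a => red a red V a a => red a red red S a a => red a red red a a a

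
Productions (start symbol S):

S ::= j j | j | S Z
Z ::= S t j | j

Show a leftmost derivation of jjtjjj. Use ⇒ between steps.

S ⇒ SZ   [S ::= S Z]
SZ ⇒ SZZ   [S ::= S Z]
SZZ ⇒ SZZZ   [S ::= S Z]
SZZZ ⇒ jZZZ   [S ::= j]
jZZZ ⇒ jStjZZ   [Z ::= S t j]
jStjZZ ⇒ jjtjZZ   [S ::= j]
jjtjZZ ⇒ jjtjjZ   [Z ::= j]
jjtjjZ ⇒ jjtjjj   [Z ::= j]

S⇒SZ⇒SZZ⇒SZZZ⇒jZZZ⇒jStjZZ⇒jjtjZZ⇒jjtjjZ⇒jjtjjj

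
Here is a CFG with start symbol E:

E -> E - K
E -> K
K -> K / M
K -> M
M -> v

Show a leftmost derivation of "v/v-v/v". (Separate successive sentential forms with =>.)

E=>E-K=>K-K=>K/M-K=>M/M-K=>v/M-K=>v/v-K=>v/v-K/M=>v/v-M/M=>v/v-v/M=>v/v-v/v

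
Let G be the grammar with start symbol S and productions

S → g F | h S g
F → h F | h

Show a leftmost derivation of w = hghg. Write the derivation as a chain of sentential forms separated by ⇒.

S ⇒ hSg ⇒ hgFg ⇒ hghg

S ⇒ hSg   [S → h S g]
hSg ⇒ hgFg   [S → g F]
hgFg ⇒ hghg   [F → h]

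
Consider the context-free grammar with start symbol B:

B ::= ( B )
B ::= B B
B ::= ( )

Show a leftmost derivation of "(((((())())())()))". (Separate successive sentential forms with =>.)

B => (B) => ((B)) => ((BB)) => (((B)B)) => (((BB)B)) => ((((B)B)B)) => ((((BB)B)B)) => (((((B)B)B)B)) => (((((())B)B)B)) => (((((())())B)B)) => (((((())())())B)) => (((((())())())()))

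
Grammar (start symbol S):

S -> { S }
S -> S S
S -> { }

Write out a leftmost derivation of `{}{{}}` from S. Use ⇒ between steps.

S ⇒ SS ⇒ {}S ⇒ {}{S} ⇒ {}{{}}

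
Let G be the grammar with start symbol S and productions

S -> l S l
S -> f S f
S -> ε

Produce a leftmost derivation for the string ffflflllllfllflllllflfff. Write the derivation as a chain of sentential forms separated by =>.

S => fSf   [S -> f S f]
fSf => ffSff   [S -> f S f]
ffSff => fffSfff   [S -> f S f]
fffSfff => ffflSlfff   [S -> l S l]
ffflSlfff => ffflfSflfff   [S -> f S f]
ffflfSflfff => ffflflSlflfff   [S -> l S l]
ffflflSlflfff => ffflfllSllflfff   [S -> l S l]
ffflfllSllflfff => ffflflllSlllflfff   [S -> l S l]
ffflflllSlllflfff => ffflfllllSllllflfff   [S -> l S l]
ffflfllllSllllflfff => ffflflllllSlllllflfff   [S -> l S l]
ffflflllllSlllllflfff => ffflflllllfSflllllflfff   [S -> f S f]
ffflflllllfSflllllflfff => ffflflllllflSlflllllflfff   [S -> l S l]
ffflflllllflSlflllllflfff => ffflflllllfllflllllflfff   [S -> ε]

S => fSf => ffSff => fffSfff => ffflSlfff => ffflfSflfff => ffflflSlflfff => ffflfllSllflfff => ffflflllSlllflfff => ffflfllllSllllflfff => ffflflllllSlllllflfff => ffflflllllfSflllllflfff => ffflflllllflSlflllllflfff => ffflflllllfllflllllflfff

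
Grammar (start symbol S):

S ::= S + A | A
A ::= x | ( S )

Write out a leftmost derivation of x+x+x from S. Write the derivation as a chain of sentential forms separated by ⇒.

S⇒S+A⇒S+A+A⇒A+A+A⇒x+A+A⇒x+x+A⇒x+x+x

S ⇒ S+A   [S ::= S + A]
S+A ⇒ S+A+A   [S ::= S + A]
S+A+A ⇒ A+A+A   [S ::= A]
A+A+A ⇒ x+A+A   [A ::= x]
x+A+A ⇒ x+x+A   [A ::= x]
x+x+A ⇒ x+x+x   [A ::= x]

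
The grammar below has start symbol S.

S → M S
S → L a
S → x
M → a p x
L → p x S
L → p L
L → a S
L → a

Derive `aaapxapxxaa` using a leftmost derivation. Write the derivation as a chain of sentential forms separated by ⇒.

S ⇒ La ⇒ aSa ⇒ aLaa ⇒ aaSaa ⇒ aaMSaa ⇒ aaapxSaa ⇒ aaapxMSaa ⇒ aaapxapxSaa ⇒ aaapxapxxaa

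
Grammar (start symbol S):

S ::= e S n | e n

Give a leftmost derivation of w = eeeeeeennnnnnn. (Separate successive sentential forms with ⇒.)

S ⇒ eSn   [S ::= e S n]
eSn ⇒ eeSnn   [S ::= e S n]
eeSnn ⇒ eeeSnnn   [S ::= e S n]
eeeSnnn ⇒ eeeeSnnnn   [S ::= e S n]
eeeeSnnnn ⇒ eeeeeSnnnnn   [S ::= e S n]
eeeeeSnnnnn ⇒ eeeeeeSnnnnnn   [S ::= e S n]
eeeeeeSnnnnnn ⇒ eeeeeeennnnnnn   [S ::= e n]

S ⇒ eSn ⇒ eeSnn ⇒ eeeSnnn ⇒ eeeeSnnnn ⇒ eeeeeSnnnnn ⇒ eeeeeeSnnnnnn ⇒ eeeeeeennnnnnn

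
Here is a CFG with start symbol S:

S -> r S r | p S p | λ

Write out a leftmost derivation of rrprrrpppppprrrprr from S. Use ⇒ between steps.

S⇒rSr⇒rrSrr⇒rrpSprr⇒rrprSrprr⇒rrprrSrrprr⇒rrprrrSrrrprr⇒rrprrrpSprrrprr⇒rrprrrppSpprrrprr⇒rrprrrpppSppprrrprr⇒rrprrrpppppprrrprr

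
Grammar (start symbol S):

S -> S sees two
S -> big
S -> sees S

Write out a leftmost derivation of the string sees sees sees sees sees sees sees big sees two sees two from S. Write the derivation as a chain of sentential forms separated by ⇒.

S ⇒ sees S   [S -> sees S]
sees S ⇒ sees sees S   [S -> sees S]
sees sees S ⇒ sees sees sees S   [S -> sees S]
sees sees sees S ⇒ sees sees sees S sees two   [S -> S sees two]
sees sees sees S sees two ⇒ sees sees sees sees S sees two   [S -> sees S]
sees sees sees sees S sees two ⇒ sees sees sees sees sees S sees two   [S -> sees S]
sees sees sees sees sees S sees two ⇒ sees sees sees sees sees sees S sees two   [S -> sees S]
sees sees sees sees sees sees S sees two ⇒ sees sees sees sees sees sees S sees two sees two   [S -> S sees two]
sees sees sees sees sees sees S sees two sees two ⇒ sees sees sees sees sees sees sees S sees two sees two   [S -> sees S]
sees sees sees sees sees sees sees S sees two sees two ⇒ sees sees sees sees sees sees sees big sees two sees two   [S -> big]

S ⇒ sees S ⇒ sees sees S ⇒ sees sees sees S ⇒ sees sees sees S sees two ⇒ sees sees sees sees S sees two ⇒ sees sees sees sees sees S sees two ⇒ sees sees sees sees sees sees S sees two ⇒ sees sees sees sees sees sees S sees two sees two ⇒ sees sees sees sees sees sees sees S sees two sees two ⇒ sees sees sees sees sees sees sees big sees two sees two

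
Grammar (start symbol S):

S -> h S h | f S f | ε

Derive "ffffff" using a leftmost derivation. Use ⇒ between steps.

S ⇒ fSf ⇒ ffSff ⇒ fffSfff ⇒ ffffff

S ⇒ fSf   [S -> f S f]
fSf ⇒ ffSff   [S -> f S f]
ffSff ⇒ fffSfff   [S -> f S f]
fffSfff ⇒ ffffff   [S -> ε]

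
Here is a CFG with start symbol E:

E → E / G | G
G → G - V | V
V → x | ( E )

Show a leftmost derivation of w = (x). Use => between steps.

E=>G=>V=>(E)=>(G)=>(V)=>(x)

E => G   [E → G]
G => V   [G → V]
V => (E)   [V → ( E )]
(E) => (G)   [E → G]
(G) => (V)   [G → V]
(V) => (x)   [V → x]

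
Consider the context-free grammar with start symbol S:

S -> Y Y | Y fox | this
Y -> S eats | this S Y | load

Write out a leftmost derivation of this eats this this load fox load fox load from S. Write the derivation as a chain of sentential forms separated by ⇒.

S ⇒ Y Y   [S -> Y Y]
Y Y ⇒ S eats Y   [Y -> S eats]
S eats Y ⇒ this eats Y   [S -> this]
this eats Y ⇒ this eats this S Y   [Y -> this S Y]
this eats this S Y ⇒ this eats this Y fox Y   [S -> Y fox]
this eats this Y fox Y ⇒ this eats this this S Y fox Y   [Y -> this S Y]
this eats this this S Y fox Y ⇒ this eats this this Y fox Y fox Y   [S -> Y fox]
this eats this this Y fox Y fox Y ⇒ this eats this this load fox Y fox Y   [Y -> load]
this eats this this load fox Y fox Y ⇒ this eats this this load fox load fox Y   [Y -> load]
this eats this this load fox load fox Y ⇒ this eats this this load fox load fox load   [Y -> load]

S ⇒ Y Y ⇒ S eats Y ⇒ this eats Y ⇒ this eats this S Y ⇒ this eats this Y fox Y ⇒ this eats this this S Y fox Y ⇒ this eats this this Y fox Y fox Y ⇒ this eats this this load fox Y fox Y ⇒ this eats this this load fox load fox Y ⇒ this eats this this load fox load fox load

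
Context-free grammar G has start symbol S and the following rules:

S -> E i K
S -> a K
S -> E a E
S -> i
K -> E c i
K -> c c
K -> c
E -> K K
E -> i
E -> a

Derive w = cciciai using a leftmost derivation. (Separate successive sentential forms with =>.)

S => EaE => KKaE => ccKaE => ccEciaE => cciciaE => cciciai

S => EaE   [S -> E a E]
EaE => KKaE   [E -> K K]
KKaE => ccKaE   [K -> c c]
ccKaE => ccEciaE   [K -> E c i]
ccEciaE => cciciaE   [E -> i]
cciciaE => cciciai   [E -> i]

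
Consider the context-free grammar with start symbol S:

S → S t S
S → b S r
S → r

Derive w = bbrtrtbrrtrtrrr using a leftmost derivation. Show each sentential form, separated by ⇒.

S ⇒ bSr ⇒ bbSrr ⇒ bbStSrr ⇒ bbrtSrr ⇒ bbrtStSrr ⇒ bbrtStStSrr ⇒ bbrtStStStSrr ⇒ bbrtrtStStSrr ⇒ bbrtrtbSrtStSrr ⇒ bbrtrtbrrtStSrr ⇒ bbrtrtbrrtrtSrr ⇒ bbrtrtbrrtrtrrr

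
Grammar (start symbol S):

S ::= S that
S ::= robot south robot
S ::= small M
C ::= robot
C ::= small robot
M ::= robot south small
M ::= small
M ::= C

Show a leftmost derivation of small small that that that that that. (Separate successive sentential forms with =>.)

S => S that => S that that => S that that that => S that that that that => S that that that that that => small M that that that that that => small small that that that that that

S => S that   [S ::= S that]
S that => S that that   [S ::= S that]
S that that => S that that that   [S ::= S that]
S that that that => S that that that that   [S ::= S that]
S that that that that => S that that that that that   [S ::= S that]
S that that that that that => small M that that that that that   [S ::= small M]
small M that that that that that => small small that that that that that   [M ::= small]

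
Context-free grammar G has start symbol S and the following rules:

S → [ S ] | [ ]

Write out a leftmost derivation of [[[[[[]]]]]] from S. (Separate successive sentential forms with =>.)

S=>[S]=>[[S]]=>[[[S]]]=>[[[[S]]]]=>[[[[[S]]]]]=>[[[[[[]]]]]]

S => [S]   [S → [ S ]]
[S] => [[S]]   [S → [ S ]]
[[S]] => [[[S]]]   [S → [ S ]]
[[[S]]] => [[[[S]]]]   [S → [ S ]]
[[[[S]]]] => [[[[[S]]]]]   [S → [ S ]]
[[[[[S]]]]] => [[[[[[]]]]]]   [S → [ ]]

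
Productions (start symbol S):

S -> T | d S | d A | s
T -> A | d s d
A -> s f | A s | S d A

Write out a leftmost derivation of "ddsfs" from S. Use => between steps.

S => dS => ddA => ddAs => ddsfs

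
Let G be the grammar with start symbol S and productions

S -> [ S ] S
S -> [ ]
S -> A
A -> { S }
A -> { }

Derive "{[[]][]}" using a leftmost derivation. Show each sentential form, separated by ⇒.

S ⇒ A   [S -> A]
A ⇒ {S}   [A -> { S }]
{S} ⇒ {[S]S}   [S -> [ S ] S]
{[S]S} ⇒ {[[]]S}   [S -> [ ]]
{[[]]S} ⇒ {[[]][]}   [S -> [ ]]

S⇒A⇒{S}⇒{[S]S}⇒{[[]]S}⇒{[[]][]}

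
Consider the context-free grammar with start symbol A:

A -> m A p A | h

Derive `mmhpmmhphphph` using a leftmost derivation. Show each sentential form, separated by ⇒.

A⇒mApA⇒mmApApA⇒mmhpApA⇒mmhpmApApA⇒mmhpmmApApApA⇒mmhpmmhpApApA⇒mmhpmmhphpApA⇒mmhpmmhphphpA⇒mmhpmmhphphph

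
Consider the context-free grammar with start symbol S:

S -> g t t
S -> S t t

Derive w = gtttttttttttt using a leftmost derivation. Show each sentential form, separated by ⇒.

S ⇒ Stt ⇒ Stttt ⇒ Stttttt ⇒ Stttttttt ⇒ Stttttttttt ⇒ gtttttttttttt

S ⇒ Stt   [S -> S t t]
Stt ⇒ Stttt   [S -> S t t]
Stttt ⇒ Stttttt   [S -> S t t]
Stttttt ⇒ Stttttttt   [S -> S t t]
Stttttttt ⇒ Stttttttttt   [S -> S t t]
Stttttttttt ⇒ gtttttttttttt   [S -> g t t]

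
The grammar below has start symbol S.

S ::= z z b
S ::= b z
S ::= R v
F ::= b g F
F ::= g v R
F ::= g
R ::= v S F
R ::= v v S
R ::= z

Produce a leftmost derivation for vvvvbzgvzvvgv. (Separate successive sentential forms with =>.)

S => Rv   [S ::= R v]
Rv => vSFv   [R ::= v S F]
vSFv => vRvFv   [S ::= R v]
vRvFv => vvvSvFv   [R ::= v v S]
vvvSvFv => vvvRvvFv   [S ::= R v]
vvvRvvFv => vvvvSFvvFv   [R ::= v S F]
vvvvSFvvFv => vvvvbzFvvFv   [S ::= b z]
vvvvbzFvvFv => vvvvbzgvRvvFv   [F ::= g v R]
vvvvbzgvRvvFv => vvvvbzgvzvvFv   [R ::= z]
vvvvbzgvzvvFv => vvvvbzgvzvvgv   [F ::= g]

S => Rv => vSFv => vRvFv => vvvSvFv => vvvRvvFv => vvvvSFvvFv => vvvvbzFvvFv => vvvvbzgvRvvFv => vvvvbzgvzvvFv => vvvvbzgvzvvgv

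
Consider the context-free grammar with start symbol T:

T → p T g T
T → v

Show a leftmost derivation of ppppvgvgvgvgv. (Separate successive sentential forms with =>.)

T => pTgT   [T → p T g T]
pTgT => ppTgTgT   [T → p T g T]
ppTgTgT => pppTgTgTgT   [T → p T g T]
pppTgTgTgT => ppppTgTgTgTgT   [T → p T g T]
ppppTgTgTgTgT => ppppvgTgTgTgT   [T → v]
ppppvgTgTgTgT => ppppvgvgTgTgT   [T → v]
ppppvgvgTgTgT => ppppvgvgvgTgT   [T → v]
ppppvgvgvgTgT => ppppvgvgvgvgT   [T → v]
ppppvgvgvgvgT => ppppvgvgvgvgv   [T → v]

T => pTgT => ppTgTgT => pppTgTgTgT => ppppTgTgTgTgT => ppppvgTgTgTgT => ppppvgvgTgTgT => ppppvgvgvgTgT => ppppvgvgvgvgT => ppppvgvgvgvgv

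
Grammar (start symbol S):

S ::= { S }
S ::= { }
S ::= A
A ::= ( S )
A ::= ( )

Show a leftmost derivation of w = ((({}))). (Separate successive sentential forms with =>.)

S=>A=>(S)=>(A)=>((S))=>((A))=>(((S)))=>((({})))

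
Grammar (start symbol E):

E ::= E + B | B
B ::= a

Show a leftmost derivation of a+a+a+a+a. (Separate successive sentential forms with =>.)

E => E+B   [E ::= E + B]
E+B => E+B+B   [E ::= E + B]
E+B+B => E+B+B+B   [E ::= E + B]
E+B+B+B => E+B+B+B+B   [E ::= E + B]
E+B+B+B+B => B+B+B+B+B   [E ::= B]
B+B+B+B+B => a+B+B+B+B   [B ::= a]
a+B+B+B+B => a+a+B+B+B   [B ::= a]
a+a+B+B+B => a+a+a+B+B   [B ::= a]
a+a+a+B+B => a+a+a+a+B   [B ::= a]
a+a+a+a+B => a+a+a+a+a   [B ::= a]

E => E+B => E+B+B => E+B+B+B => E+B+B+B+B => B+B+B+B+B => a+B+B+B+B => a+a+B+B+B => a+a+a+B+B => a+a+a+a+B => a+a+a+a+a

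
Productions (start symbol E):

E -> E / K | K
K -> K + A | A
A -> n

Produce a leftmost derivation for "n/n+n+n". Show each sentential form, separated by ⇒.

E ⇒ E/K ⇒ K/K ⇒ A/K ⇒ n/K ⇒ n/K+A ⇒ n/K+A+A ⇒ n/A+A+A ⇒ n/n+A+A ⇒ n/n+n+A ⇒ n/n+n+n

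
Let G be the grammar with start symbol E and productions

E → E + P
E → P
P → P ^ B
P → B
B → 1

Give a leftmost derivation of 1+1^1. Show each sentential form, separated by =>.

E => E+P => P+P => B+P => 1+P => 1+P^B => 1+B^B => 1+1^B => 1+1^1

E => E+P   [E → E + P]
E+P => P+P   [E → P]
P+P => B+P   [P → B]
B+P => 1+P   [B → 1]
1+P => 1+P^B   [P → P ^ B]
1+P^B => 1+B^B   [P → B]
1+B^B => 1+1^B   [B → 1]
1+1^B => 1+1^1   [B → 1]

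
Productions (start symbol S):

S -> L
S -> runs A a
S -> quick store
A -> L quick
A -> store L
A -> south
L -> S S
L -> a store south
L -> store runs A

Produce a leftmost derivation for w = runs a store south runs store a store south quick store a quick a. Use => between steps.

S => runs A a => runs L quick a => runs S S quick a => runs L S quick a => runs a store south S quick a => runs a store south runs A a quick a => runs a store south runs store L a quick a => runs a store south runs store S S a quick a => runs a store south runs store L S a quick a => runs a store south runs store a store south S a quick a => runs a store south runs store a store south quick store a quick a

S => runs A a   [S -> runs A a]
runs A a => runs L quick a   [A -> L quick]
runs L quick a => runs S S quick a   [L -> S S]
runs S S quick a => runs L S quick a   [S -> L]
runs L S quick a => runs a store south S quick a   [L -> a store south]
runs a store south S quick a => runs a store south runs A a quick a   [S -> runs A a]
runs a store south runs A a quick a => runs a store south runs store L a quick a   [A -> store L]
runs a store south runs store L a quick a => runs a store south runs store S S a quick a   [L -> S S]
runs a store south runs store S S a quick a => runs a store south runs store L S a quick a   [S -> L]
runs a store south runs store L S a quick a => runs a store south runs store a store south S a quick a   [L -> a store south]
runs a store south runs store a store south S a quick a => runs a store south runs store a store south quick store a quick a   [S -> quick store]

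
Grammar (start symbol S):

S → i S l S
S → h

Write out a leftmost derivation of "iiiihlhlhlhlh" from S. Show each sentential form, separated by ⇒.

S⇒iSlS⇒iiSlSlS⇒iiiSlSlSlS⇒iiiiSlSlSlSlS⇒iiiihlSlSlSlS⇒iiiihlhlSlSlS⇒iiiihlhlhlSlS⇒iiiihlhlhlhlS⇒iiiihlhlhlhlh

S ⇒ iSlS   [S → i S l S]
iSlS ⇒ iiSlSlS   [S → i S l S]
iiSlSlS ⇒ iiiSlSlSlS   [S → i S l S]
iiiSlSlSlS ⇒ iiiiSlSlSlSlS   [S → i S l S]
iiiiSlSlSlSlS ⇒ iiiihlSlSlSlS   [S → h]
iiiihlSlSlSlS ⇒ iiiihlhlSlSlS   [S → h]
iiiihlhlSlSlS ⇒ iiiihlhlhlSlS   [S → h]
iiiihlhlhlSlS ⇒ iiiihlhlhlhlS   [S → h]
iiiihlhlhlhlS ⇒ iiiihlhlhlhlh   [S → h]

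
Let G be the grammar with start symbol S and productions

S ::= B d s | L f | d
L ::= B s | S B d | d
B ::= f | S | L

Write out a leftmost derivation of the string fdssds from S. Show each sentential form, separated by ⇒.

S ⇒ Bds ⇒ Lds ⇒ Bsds ⇒ Ssds ⇒ Bdssds ⇒ fdssds

S ⇒ Bds   [S ::= B d s]
Bds ⇒ Lds   [B ::= L]
Lds ⇒ Bsds   [L ::= B s]
Bsds ⇒ Ssds   [B ::= S]
Ssds ⇒ Bdssds   [S ::= B d s]
Bdssds ⇒ fdssds   [B ::= f]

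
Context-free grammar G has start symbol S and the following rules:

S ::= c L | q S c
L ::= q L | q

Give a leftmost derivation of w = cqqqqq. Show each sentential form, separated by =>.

S => cL   [S ::= c L]
cL => cqL   [L ::= q L]
cqL => cqqL   [L ::= q L]
cqqL => cqqqL   [L ::= q L]
cqqqL => cqqqqL   [L ::= q L]
cqqqqL => cqqqqq   [L ::= q]

S => cL => cqL => cqqL => cqqqL => cqqqqL => cqqqqq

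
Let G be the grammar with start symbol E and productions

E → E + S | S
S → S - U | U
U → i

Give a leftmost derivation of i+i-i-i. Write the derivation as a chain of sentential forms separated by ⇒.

E ⇒ E+S ⇒ S+S ⇒ U+S ⇒ i+S ⇒ i+S-U ⇒ i+S-U-U ⇒ i+U-U-U ⇒ i+i-U-U ⇒ i+i-i-U ⇒ i+i-i-i

E ⇒ E+S   [E → E + S]
E+S ⇒ S+S   [E → S]
S+S ⇒ U+S   [S → U]
U+S ⇒ i+S   [U → i]
i+S ⇒ i+S-U   [S → S - U]
i+S-U ⇒ i+S-U-U   [S → S - U]
i+S-U-U ⇒ i+U-U-U   [S → U]
i+U-U-U ⇒ i+i-U-U   [U → i]
i+i-U-U ⇒ i+i-i-U   [U → i]
i+i-i-U ⇒ i+i-i-i   [U → i]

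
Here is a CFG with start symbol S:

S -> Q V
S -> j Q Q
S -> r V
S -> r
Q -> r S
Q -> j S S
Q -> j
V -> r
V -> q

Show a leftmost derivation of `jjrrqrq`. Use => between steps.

S => QV   [S -> Q V]
QV => jSSV   [Q -> j S S]
jSSV => jQVSV   [S -> Q V]
jQVSV => jjSSVSV   [Q -> j S S]
jjSSVSV => jjrSVSV   [S -> r]
jjrSVSV => jjrrVSV   [S -> r]
jjrrVSV => jjrrqSV   [V -> q]
jjrrqSV => jjrrqrV   [S -> r]
jjrrqrV => jjrrqrq   [V -> q]

S => QV => jSSV => jQVSV => jjSSVSV => jjrSVSV => jjrrVSV => jjrrqSV => jjrrqrV => jjrrqrq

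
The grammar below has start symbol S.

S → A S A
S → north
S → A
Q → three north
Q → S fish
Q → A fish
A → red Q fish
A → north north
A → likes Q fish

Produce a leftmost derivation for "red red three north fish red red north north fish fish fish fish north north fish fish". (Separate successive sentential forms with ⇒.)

S ⇒ A ⇒ red Q fish ⇒ red S fish fish ⇒ red A S A fish fish ⇒ red red Q fish S A fish fish ⇒ red red three north fish S A fish fish ⇒ red red three north fish A A fish fish ⇒ red red three north fish red Q fish A fish fish ⇒ red red three north fish red A fish fish A fish fish ⇒ red red three north fish red red Q fish fish fish A fish fish ⇒ red red three north fish red red S fish fish fish fish A fish fish ⇒ red red three north fish red red A fish fish fish fish A fish fish ⇒ red red three north fish red red north north fish fish fish fish A fish fish ⇒ red red three north fish red red north north fish fish fish fish north north fish fish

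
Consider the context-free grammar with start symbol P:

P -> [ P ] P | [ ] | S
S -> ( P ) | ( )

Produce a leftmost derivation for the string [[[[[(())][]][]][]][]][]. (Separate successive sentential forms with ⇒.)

P ⇒ [P]P ⇒ [[P]P]P ⇒ [[[P]P]P]P ⇒ [[[[P]P]P]P]P ⇒ [[[[[P]P]P]P]P]P ⇒ [[[[[S]P]P]P]P]P ⇒ [[[[[(P)]P]P]P]P]P ⇒ [[[[[(S)]P]P]P]P]P ⇒ [[[[[(())]P]P]P]P]P ⇒ [[[[[(())][]]P]P]P]P ⇒ [[[[[(())][]][]]P]P]P ⇒ [[[[[(())][]][]][]]P]P ⇒ [[[[[(())][]][]][]][]]P ⇒ [[[[[(())][]][]][]][]][]

P ⇒ [P]P   [P -> [ P ] P]
[P]P ⇒ [[P]P]P   [P -> [ P ] P]
[[P]P]P ⇒ [[[P]P]P]P   [P -> [ P ] P]
[[[P]P]P]P ⇒ [[[[P]P]P]P]P   [P -> [ P ] P]
[[[[P]P]P]P]P ⇒ [[[[[P]P]P]P]P]P   [P -> [ P ] P]
[[[[[P]P]P]P]P]P ⇒ [[[[[S]P]P]P]P]P   [P -> S]
[[[[[S]P]P]P]P]P ⇒ [[[[[(P)]P]P]P]P]P   [S -> ( P )]
[[[[[(P)]P]P]P]P]P ⇒ [[[[[(S)]P]P]P]P]P   [P -> S]
[[[[[(S)]P]P]P]P]P ⇒ [[[[[(())]P]P]P]P]P   [S -> ( )]
[[[[[(())]P]P]P]P]P ⇒ [[[[[(())][]]P]P]P]P   [P -> [ ]]
[[[[[(())][]]P]P]P]P ⇒ [[[[[(())][]][]]P]P]P   [P -> [ ]]
[[[[[(())][]][]]P]P]P ⇒ [[[[[(())][]][]][]]P]P   [P -> [ ]]
[[[[[(())][]][]][]]P]P ⇒ [[[[[(())][]][]][]][]]P   [P -> [ ]]
[[[[[(())][]][]][]][]]P ⇒ [[[[[(())][]][]][]][]][]   [P -> [ ]]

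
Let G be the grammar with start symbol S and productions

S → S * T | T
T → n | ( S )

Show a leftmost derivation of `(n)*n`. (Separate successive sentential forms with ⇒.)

S ⇒ S*T ⇒ T*T ⇒ (S)*T ⇒ (T)*T ⇒ (n)*T ⇒ (n)*n

S ⇒ S*T   [S → S * T]
S*T ⇒ T*T   [S → T]
T*T ⇒ (S)*T   [T → ( S )]
(S)*T ⇒ (T)*T   [S → T]
(T)*T ⇒ (n)*T   [T → n]
(n)*T ⇒ (n)*n   [T → n]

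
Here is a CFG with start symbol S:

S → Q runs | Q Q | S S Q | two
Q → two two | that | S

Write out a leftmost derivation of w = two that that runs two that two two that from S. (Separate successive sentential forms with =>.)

S => S S Q   [S → S S Q]
S S Q => two S Q   [S → two]
two S Q => two Q Q Q   [S → Q Q]
two Q Q Q => two that Q Q   [Q → that]
two that Q Q => two that S Q   [Q → S]
two that S Q => two that Q Q Q   [S → Q Q]
two that Q Q Q => two that S Q Q   [Q → S]
two that S Q Q => two that S S Q Q Q   [S → S S Q]
two that S S Q Q Q => two that Q runs S Q Q Q   [S → Q runs]
two that Q runs S Q Q Q => two that that runs S Q Q Q   [Q → that]
two that that runs S Q Q Q => two that that runs two Q Q Q   [S → two]
two that that runs two Q Q Q => two that that runs two that Q Q   [Q → that]
two that that runs two that Q Q => two that that runs two that two two Q   [Q → two two]
two that that runs two that two two Q => two that that runs two that two two that   [Q → that]

S => S S Q => two S Q => two Q Q Q => two that Q Q => two that S Q => two that Q Q Q => two that S Q Q => two that S S Q Q Q => two that Q runs S Q Q Q => two that that runs S Q Q Q => two that that runs two Q Q Q => two that that runs two that Q Q => two that that runs two that two two Q => two that that runs two that two two that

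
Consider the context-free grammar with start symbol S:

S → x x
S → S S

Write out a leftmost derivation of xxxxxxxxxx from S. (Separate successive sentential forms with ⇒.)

S ⇒ SS   [S → S S]
SS ⇒ SSS   [S → S S]
SSS ⇒ SSSS   [S → S S]
SSSS ⇒ SSSSS   [S → S S]
SSSSS ⇒ xxSSSS   [S → x x]
xxSSSS ⇒ xxxxSSS   [S → x x]
xxxxSSS ⇒ xxxxxxSS   [S → x x]
xxxxxxSS ⇒ xxxxxxxxS   [S → x x]
xxxxxxxxS ⇒ xxxxxxxxxx   [S → x x]

S ⇒ SS ⇒ SSS ⇒ SSSS ⇒ SSSSS ⇒ xxSSSS ⇒ xxxxSSS ⇒ xxxxxxSS ⇒ xxxxxxxxS ⇒ xxxxxxxxxx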